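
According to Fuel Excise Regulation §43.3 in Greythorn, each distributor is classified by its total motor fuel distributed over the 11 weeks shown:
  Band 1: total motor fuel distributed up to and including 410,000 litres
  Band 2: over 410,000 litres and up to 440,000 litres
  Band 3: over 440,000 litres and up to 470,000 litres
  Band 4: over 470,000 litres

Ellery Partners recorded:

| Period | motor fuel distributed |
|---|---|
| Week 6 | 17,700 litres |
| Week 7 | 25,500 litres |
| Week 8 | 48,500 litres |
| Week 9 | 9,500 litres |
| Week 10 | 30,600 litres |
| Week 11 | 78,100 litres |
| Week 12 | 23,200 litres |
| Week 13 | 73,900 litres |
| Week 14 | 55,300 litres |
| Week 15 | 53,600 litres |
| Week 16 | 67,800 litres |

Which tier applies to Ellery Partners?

Band 4

Total motor fuel distributed: 17,700 litres + 25,500 litres + 48,500 litres + 9,500 litres + 30,600 litres + 78,100 litres + 23,200 litres + 73,900 litres + 55,300 litres + 53,600 litres + 67,800 litres = 483,700 litres.
483,700 litres > 470,000 litres, so Band 4 applies.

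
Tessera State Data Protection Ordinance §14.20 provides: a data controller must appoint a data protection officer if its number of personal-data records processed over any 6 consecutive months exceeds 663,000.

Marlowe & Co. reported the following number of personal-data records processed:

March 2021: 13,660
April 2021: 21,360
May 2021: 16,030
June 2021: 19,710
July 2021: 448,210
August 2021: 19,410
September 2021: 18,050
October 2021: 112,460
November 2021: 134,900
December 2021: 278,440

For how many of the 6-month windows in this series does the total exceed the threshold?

March 2021–August 2021: 13,660 + 21,360 + 16,030 + 19,710 + 448,210 + 19,410 = 538,380 (under)
April 2021–September 2021: 21,360 + 16,030 + 19,710 + 448,210 + 19,410 + 18,050 = 542,770 (under)
May 2021–October 2021: 16,030 + 19,710 + 448,210 + 19,410 + 18,050 + 112,460 = 633,870 (under)
June 2021–November 2021: 19,710 + 448,210 + 19,410 + 18,050 + 112,460 + 134,900 = 752,740 (over)
July 2021–December 2021: 448,210 + 19,410 + 18,050 + 112,460 + 134,900 + 278,440 = 1,011,470 (over)
2 windows exceed the threshold.

2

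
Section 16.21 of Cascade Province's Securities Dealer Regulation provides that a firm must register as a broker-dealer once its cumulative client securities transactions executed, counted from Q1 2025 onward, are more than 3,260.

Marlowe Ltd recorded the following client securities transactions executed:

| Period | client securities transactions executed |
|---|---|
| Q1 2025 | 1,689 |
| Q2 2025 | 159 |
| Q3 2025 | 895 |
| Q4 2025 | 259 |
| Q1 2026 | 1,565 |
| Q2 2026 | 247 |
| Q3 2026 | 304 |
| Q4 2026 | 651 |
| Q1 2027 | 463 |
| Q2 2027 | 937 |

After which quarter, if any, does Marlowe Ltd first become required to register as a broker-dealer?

Through Q1 2025: 1,689
Through Q2 2025: 1,848
Through Q3 2025: 2,743
Through Q4 2025: 3,002
Through Q1 2026: 4,567 ← exceeds threshold

Q1 2026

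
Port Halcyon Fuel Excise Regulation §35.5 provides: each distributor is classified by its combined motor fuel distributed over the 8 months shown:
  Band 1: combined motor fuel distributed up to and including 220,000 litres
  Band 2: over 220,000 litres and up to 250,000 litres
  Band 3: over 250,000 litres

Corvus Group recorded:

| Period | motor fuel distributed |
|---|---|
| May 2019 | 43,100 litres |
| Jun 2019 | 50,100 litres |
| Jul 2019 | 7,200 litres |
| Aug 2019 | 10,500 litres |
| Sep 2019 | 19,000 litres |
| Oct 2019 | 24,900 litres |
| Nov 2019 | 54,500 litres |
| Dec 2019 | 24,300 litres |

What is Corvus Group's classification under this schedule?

Band 2

Combined motor fuel distributed: 43,100 litres + 50,100 litres + 7,200 litres + 10,500 litres + 19,000 litres + 24,900 litres + 54,500 litres + 24,300 litres = 233,600 litres.
220,000 litres < 233,600 litres ≤ 250,000 litres, so Band 2 applies.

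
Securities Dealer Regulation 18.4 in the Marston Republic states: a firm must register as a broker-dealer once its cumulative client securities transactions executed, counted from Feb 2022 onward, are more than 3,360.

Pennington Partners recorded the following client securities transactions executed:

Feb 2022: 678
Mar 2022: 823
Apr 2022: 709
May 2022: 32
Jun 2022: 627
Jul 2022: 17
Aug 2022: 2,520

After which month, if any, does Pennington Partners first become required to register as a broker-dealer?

Through Feb 2022: 678
Through Mar 2022: 1,501
Through Apr 2022: 2,210
Through May 2022: 2,242
Through Jun 2022: 2,869
Through Jul 2022: 2,886
Through Aug 2022: 5,406 ← exceeds threshold

Aug 2022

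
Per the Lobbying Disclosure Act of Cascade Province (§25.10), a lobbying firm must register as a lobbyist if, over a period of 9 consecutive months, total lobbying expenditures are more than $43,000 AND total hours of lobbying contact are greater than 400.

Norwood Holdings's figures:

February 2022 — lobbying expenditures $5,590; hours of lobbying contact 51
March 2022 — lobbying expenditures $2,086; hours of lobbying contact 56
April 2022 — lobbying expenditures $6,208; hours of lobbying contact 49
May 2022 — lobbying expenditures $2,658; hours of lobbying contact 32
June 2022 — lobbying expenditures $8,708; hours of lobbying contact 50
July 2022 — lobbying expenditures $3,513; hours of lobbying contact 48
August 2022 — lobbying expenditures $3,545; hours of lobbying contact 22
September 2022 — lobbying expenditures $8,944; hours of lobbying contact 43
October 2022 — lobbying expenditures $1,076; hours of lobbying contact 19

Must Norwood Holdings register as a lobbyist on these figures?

Total lobbying expenditures: $5,590 + $2,086 + $6,208 + $2,658 + $8,708 + $3,513 + $3,545 + $8,944 + $1,076 = $42,328 (≤ $43,000).
Total hours of lobbying contact: 51 + 56 + 49 + 32 + 50 + 48 + 22 + 43 + 19 = 370 (≤ 400).
The test is 'and': the rule requires both, and at least one is not exceeded.

No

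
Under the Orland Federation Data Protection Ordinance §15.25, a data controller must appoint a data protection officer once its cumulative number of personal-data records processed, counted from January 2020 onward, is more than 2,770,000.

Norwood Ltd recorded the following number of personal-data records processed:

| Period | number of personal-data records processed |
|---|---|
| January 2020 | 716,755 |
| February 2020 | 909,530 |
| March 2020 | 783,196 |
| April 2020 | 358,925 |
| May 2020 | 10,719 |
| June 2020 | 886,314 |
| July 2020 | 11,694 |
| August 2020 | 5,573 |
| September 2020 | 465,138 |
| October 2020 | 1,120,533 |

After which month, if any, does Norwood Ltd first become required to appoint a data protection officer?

Through January 2020: 716,755
Through February 2020: 1,626,285
Through March 2020: 2,409,481
Through April 2020: 2,768,406
Through May 2020: 2,779,125 ← exceeds threshold

May 2020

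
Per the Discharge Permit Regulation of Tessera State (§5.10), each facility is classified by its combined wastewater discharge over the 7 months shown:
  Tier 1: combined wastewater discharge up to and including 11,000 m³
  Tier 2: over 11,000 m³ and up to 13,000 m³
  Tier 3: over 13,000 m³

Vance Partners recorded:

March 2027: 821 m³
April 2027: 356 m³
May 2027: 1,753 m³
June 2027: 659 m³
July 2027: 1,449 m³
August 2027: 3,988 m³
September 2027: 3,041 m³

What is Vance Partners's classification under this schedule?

Tier 2

Combined wastewater discharge: 821 m³ + 356 m³ + 1,753 m³ + 659 m³ + 1,449 m³ + 3,988 m³ + 3,041 m³ = 12,067 m³.
11,000 m³ < 12,067 m³ ≤ 13,000 m³, so Tier 2 applies.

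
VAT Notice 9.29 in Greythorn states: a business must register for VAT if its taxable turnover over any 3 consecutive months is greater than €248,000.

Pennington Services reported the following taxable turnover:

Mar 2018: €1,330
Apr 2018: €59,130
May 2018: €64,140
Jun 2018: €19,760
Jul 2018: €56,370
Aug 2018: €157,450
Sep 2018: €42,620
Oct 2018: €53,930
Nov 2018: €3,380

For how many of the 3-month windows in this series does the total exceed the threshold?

2

Mar 2018–May 2018: €1,330 + €59,130 + €64,140 = €124,600 (under)
Apr 2018–Jun 2018: €59,130 + €64,140 + €19,760 = €143,030 (under)
May 2018–Jul 2018: €64,140 + €19,760 + €56,370 = €140,270 (under)
Jun 2018–Aug 2018: €19,760 + €56,370 + €157,450 = €233,580 (under)
Jul 2018–Sep 2018: €56,370 + €157,450 + €42,620 = €256,440 (over)
Aug 2018–Oct 2018: €157,450 + €42,620 + €53,930 = €254,000 (over)
Sep 2018–Nov 2018: €42,620 + €53,930 + €3,380 = €99,930 (under)
2 windows exceed the threshold.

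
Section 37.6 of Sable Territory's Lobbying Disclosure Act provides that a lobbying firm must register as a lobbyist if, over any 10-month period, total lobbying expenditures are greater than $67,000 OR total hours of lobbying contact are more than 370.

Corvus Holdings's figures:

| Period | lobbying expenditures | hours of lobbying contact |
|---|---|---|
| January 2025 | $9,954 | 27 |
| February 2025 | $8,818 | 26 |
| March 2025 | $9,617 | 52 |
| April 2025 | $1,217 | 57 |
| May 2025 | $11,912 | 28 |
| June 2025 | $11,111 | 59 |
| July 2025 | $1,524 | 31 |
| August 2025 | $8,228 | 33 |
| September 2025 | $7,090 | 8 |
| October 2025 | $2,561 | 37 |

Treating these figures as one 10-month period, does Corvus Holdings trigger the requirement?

Total lobbying expenditures: $9,954 + $8,818 + $9,617 + $1,217 + $11,912 + $11,111 + $1,524 + $8,228 + $7,090 + $2,561 = $72,032 (> $67,000).
Total hours of lobbying contact: 27 + 26 + 52 + 57 + 28 + 59 + 31 + 33 + 8 + 37 = 358 (≤ 370).
The test is 'or': at least one threshold is exceeded.

Yes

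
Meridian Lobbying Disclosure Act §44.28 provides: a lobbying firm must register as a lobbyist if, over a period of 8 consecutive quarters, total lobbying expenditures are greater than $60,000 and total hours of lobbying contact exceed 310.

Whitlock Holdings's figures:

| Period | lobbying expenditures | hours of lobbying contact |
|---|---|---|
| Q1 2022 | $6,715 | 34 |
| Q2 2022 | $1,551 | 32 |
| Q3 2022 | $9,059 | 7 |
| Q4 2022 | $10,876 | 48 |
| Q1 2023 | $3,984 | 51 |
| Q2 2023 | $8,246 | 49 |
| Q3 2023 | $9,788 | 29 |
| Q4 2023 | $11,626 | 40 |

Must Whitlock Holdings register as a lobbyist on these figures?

No

Total lobbying expenditures: $6,715 + $1,551 + $9,059 + $10,876 + $3,984 + $8,246 + $9,788 + $11,626 = $61,845 (> $60,000).
Total hours of lobbying contact: 34 + 32 + 7 + 48 + 51 + 49 + 29 + 40 = 290 (≤ 310).
The test is 'and': the rule requires both, and at least one is not exceeded.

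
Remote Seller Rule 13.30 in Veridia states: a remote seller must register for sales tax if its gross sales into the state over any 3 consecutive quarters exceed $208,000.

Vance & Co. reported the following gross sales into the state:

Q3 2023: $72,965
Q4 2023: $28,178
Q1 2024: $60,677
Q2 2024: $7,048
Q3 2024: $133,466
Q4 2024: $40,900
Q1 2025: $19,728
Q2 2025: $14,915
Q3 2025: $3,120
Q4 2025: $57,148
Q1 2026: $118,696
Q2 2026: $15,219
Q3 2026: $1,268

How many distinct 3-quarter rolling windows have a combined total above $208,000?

Q3 2023–Q1 2024: $72,965 + $28,178 + $60,677 = $161,820 (under)
Q4 2023–Q2 2024: $28,178 + $60,677 + $7,048 = $95,903 (under)
Q1 2024–Q3 2024: $60,677 + $7,048 + $133,466 = $201,191 (under)
Q2 2024–Q4 2024: $7,048 + $133,466 + $40,900 = $181,414 (under)
Q3 2024–Q1 2025: $133,466 + $40,900 + $19,728 = $194,094 (under)
Q4 2024–Q2 2025: $40,900 + $19,728 + $14,915 = $75,543 (under)
Q1 2025–Q3 2025: $19,728 + $14,915 + $3,120 = $37,763 (under)
Q2 2025–Q4 2025: $14,915 + $3,120 + $57,148 = $75,183 (under)
Q3 2025–Q1 2026: $3,120 + $57,148 + $118,696 = $178,964 (under)
Q4 2025–Q2 2026: $57,148 + $118,696 + $15,219 = $191,063 (under)
Q1 2026–Q3 2026: $118,696 + $15,219 + $1,268 = $135,183 (under)
0 windows exceed the threshold.

0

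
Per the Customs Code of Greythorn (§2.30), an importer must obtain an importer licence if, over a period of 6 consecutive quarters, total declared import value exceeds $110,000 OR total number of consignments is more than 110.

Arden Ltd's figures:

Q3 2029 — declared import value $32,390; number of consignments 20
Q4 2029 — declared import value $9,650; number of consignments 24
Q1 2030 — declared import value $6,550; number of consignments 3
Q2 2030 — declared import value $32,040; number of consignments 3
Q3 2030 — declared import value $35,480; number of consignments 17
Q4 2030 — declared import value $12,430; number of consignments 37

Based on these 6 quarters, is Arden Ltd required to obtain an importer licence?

Total declared import value: $32,390 + $9,650 + $6,550 + $32,040 + $35,480 + $12,430 = $128,540 (> $110,000).
Total number of consignments: 20 + 24 + 3 + 3 + 17 + 37 = 104 (≤ 110).
The test is 'or': at least one threshold is exceeded.

Yes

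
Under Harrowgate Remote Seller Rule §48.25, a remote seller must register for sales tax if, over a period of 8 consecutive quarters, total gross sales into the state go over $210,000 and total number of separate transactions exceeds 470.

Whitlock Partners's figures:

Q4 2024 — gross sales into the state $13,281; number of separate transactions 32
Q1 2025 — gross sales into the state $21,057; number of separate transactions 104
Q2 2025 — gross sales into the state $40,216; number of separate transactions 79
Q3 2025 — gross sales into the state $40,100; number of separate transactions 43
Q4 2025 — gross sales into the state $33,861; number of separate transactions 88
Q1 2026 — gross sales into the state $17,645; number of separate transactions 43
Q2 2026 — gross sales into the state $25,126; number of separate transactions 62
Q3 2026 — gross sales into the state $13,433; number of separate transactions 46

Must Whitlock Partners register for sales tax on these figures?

No

Total gross sales into the state: $13,281 + $21,057 + $40,216 + $40,100 + $33,861 + $17,645 + $25,126 + $13,433 = $204,719 (≤ $210,000).
Total number of separate transactions: 32 + 104 + 79 + 43 + 88 + 43 + 62 + 46 = 497 (> 470).
The test is 'and': the rule requires both, and at least one is not exceeded.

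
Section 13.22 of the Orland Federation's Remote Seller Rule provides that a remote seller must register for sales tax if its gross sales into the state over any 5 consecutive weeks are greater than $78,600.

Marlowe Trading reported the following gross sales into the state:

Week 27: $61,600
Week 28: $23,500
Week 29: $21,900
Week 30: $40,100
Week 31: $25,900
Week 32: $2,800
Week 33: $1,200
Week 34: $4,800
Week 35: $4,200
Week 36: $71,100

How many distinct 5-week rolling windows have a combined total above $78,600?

Week 27–Week 31: $61,600 + $23,500 + $21,900 + $40,100 + $25,900 = $173,000 (over)
Week 28–Week 32: $23,500 + $21,900 + $40,100 + $25,900 + $2,800 = $114,200 (over)
Week 29–Week 33: $21,900 + $40,100 + $25,900 + $2,800 + $1,200 = $91,900 (over)
Week 30–Week 34: $40,100 + $25,900 + $2,800 + $1,200 + $4,800 = $74,800 (under)
Week 31–Week 35: $25,900 + $2,800 + $1,200 + $4,800 + $4,200 = $38,900 (under)
Week 32–Week 36: $2,800 + $1,200 + $4,800 + $4,200 + $71,100 = $84,100 (over)
4 windows exceed the threshold.

4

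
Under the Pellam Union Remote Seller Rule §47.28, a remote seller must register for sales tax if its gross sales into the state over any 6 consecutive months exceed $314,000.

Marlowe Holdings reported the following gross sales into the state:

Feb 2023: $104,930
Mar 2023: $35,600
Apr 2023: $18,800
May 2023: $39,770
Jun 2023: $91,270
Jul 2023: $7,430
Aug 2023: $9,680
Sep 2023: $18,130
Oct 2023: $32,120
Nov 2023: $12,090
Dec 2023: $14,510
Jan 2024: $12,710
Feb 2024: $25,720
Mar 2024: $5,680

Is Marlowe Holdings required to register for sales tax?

Feb 2023–Jul 2023: $104,930 + $35,600 + $18,800 + $39,770 + $91,270 + $7,430 = $297,800 (under)
Mar 2023–Aug 2023: $35,600 + $18,800 + $39,770 + $91,270 + $7,430 + $9,680 = $202,550 (under)
Apr 2023–Sep 2023: $18,800 + $39,770 + $91,270 + $7,430 + $9,680 + $18,130 = $185,080 (under)
May 2023–Oct 2023: $39,770 + $91,270 + $7,430 + $9,680 + $18,130 + $32,120 = $198,400 (under)
Jun 2023–Nov 2023: $91,270 + $7,430 + $9,680 + $18,130 + $32,120 + $12,090 = $170,720 (under)
Jul 2023–Dec 2023: $7,430 + $9,680 + $18,130 + $32,120 + $12,090 + $14,510 = $93,960 (under)
Aug 2023–Jan 2024: $9,680 + $18,130 + $32,120 + $12,090 + $14,510 + $12,710 = $99,240 (under)
Sep 2023–Feb 2024: $18,130 + $32,120 + $12,090 + $14,510 + $12,710 + $25,720 = $115,280 (under)
Oct 2023–Mar 2024: $32,120 + $12,090 + $14,510 + $12,710 + $25,720 + $5,680 = $102,830 (under)
No window exceeds $314,000.

No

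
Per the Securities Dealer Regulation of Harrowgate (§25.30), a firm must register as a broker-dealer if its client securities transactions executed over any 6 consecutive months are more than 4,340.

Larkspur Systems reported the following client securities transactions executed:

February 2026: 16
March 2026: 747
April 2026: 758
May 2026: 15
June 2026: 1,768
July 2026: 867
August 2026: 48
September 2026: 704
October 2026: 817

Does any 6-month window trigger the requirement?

No

February 2026–July 2026: 16 + 747 + 758 + 15 + 1,768 + 867 = 4,171 (under)
March 2026–August 2026: 747 + 758 + 15 + 1,768 + 867 + 48 = 4,203 (under)
April 2026–September 2026: 758 + 15 + 1,768 + 867 + 48 + 704 = 4,160 (under)
May 2026–October 2026: 15 + 1,768 + 867 + 48 + 704 + 817 = 4,219 (under)
No window exceeds 4,340.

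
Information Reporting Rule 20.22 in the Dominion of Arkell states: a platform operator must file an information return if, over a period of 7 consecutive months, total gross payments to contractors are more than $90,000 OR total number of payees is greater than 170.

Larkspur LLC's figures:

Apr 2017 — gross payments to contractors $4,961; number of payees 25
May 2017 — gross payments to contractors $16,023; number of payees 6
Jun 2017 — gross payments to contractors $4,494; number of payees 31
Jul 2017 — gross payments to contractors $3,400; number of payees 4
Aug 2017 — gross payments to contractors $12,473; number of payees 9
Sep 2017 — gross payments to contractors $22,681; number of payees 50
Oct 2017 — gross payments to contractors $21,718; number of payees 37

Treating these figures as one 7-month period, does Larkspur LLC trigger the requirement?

No

Total gross payments to contractors: $4,961 + $16,023 + $4,494 + $3,400 + $12,473 + $22,681 + $21,718 = $85,750 (≤ $90,000).
Total number of payees: 25 + 6 + 31 + 4 + 9 + 50 + 37 = 162 (≤ 170).
The test is 'or': neither threshold is exceeded.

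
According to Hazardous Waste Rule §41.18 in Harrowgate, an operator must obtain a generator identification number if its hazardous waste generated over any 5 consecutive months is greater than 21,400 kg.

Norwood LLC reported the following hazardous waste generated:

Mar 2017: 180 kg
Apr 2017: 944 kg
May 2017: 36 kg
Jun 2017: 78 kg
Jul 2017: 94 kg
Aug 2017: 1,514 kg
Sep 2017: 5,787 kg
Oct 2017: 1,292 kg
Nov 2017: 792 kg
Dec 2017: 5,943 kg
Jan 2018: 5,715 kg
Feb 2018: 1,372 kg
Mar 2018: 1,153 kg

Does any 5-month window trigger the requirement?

Mar 2017–Jul 2017: 180 kg + 944 kg + 36 kg + 78 kg + 94 kg = 1,332 kg (under)
Apr 2017–Aug 2017: 944 kg + 36 kg + 78 kg + 94 kg + 1,514 kg = 2,666 kg (under)
May 2017–Sep 2017: 36 kg + 78 kg + 94 kg + 1,514 kg + 5,787 kg = 7,509 kg (under)
Jun 2017–Oct 2017: 78 kg + 94 kg + 1,514 kg + 5,787 kg + 1,292 kg = 8,765 kg (under)
Jul 2017–Nov 2017: 94 kg + 1,514 kg + 5,787 kg + 1,292 kg + 792 kg = 9,479 kg (under)
Aug 2017–Dec 2017: 1,514 kg + 5,787 kg + 1,292 kg + 792 kg + 5,943 kg = 15,328 kg (under)
Sep 2017–Jan 2018: 5,787 kg + 1,292 kg + 792 kg + 5,943 kg + 5,715 kg = 19,529 kg (under)
Oct 2017–Feb 2018: 1,292 kg + 792 kg + 5,943 kg + 5,715 kg + 1,372 kg = 15,114 kg (under)
Nov 2017–Mar 2018: 792 kg + 5,943 kg + 5,715 kg + 1,372 kg + 1,153 kg = 14,975 kg (under)
No window exceeds 21,400 kg.

No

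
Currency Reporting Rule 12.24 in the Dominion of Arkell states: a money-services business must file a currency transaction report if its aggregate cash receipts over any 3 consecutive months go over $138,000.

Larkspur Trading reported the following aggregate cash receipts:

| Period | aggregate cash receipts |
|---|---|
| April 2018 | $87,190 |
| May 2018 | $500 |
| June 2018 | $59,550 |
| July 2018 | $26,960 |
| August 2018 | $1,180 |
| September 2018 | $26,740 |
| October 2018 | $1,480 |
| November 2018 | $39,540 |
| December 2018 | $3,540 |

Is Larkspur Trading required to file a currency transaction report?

April 2018–June 2018: $87,190 + $500 + $59,550 = $147,240 (over)
May 2018–July 2018: $500 + $59,550 + $26,960 = $87,010 (under)
June 2018–August 2018: $59,550 + $26,960 + $1,180 = $87,690 (under)
July 2018–September 2018: $26,960 + $1,180 + $26,740 = $54,880 (under)
August 2018–October 2018: $1,180 + $26,740 + $1,480 = $29,400 (under)
September 2018–November 2018: $26,740 + $1,480 + $39,540 = $67,760 (under)
October 2018–December 2018: $1,480 + $39,540 + $3,540 = $44,560 (under)
At least one window exceeds $138,000.

Yes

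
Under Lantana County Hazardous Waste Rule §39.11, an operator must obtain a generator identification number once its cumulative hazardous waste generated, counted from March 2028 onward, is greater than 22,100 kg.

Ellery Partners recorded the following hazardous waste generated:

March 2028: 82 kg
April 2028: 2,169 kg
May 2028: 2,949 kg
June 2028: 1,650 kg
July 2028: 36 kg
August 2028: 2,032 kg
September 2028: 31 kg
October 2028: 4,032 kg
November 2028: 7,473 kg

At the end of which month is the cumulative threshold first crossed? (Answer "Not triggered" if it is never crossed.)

Not triggered

Through March 2028: 82 kg
Through April 2028: 2,251 kg
Through May 2028: 5,200 kg
Through June 2028: 6,850 kg
Through July 2028: 6,886 kg
Through August 2028: 8,918 kg
Through September 2028: 8,949 kg
Through October 2028: 12,981 kg
Through November 2028: 20,454 kg
Final cumulative total 20,454 kg ≤ 22,100 kg; the threshold is never exceeded.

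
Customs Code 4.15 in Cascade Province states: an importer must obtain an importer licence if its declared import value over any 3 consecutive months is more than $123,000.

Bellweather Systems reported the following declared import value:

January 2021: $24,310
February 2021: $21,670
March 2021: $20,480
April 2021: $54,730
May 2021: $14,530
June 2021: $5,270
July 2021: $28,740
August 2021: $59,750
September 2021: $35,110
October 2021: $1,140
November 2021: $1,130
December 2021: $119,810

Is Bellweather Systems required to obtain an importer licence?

Yes

January 2021–March 2021: $24,310 + $21,670 + $20,480 = $66,460 (under)
February 2021–April 2021: $21,670 + $20,480 + $54,730 = $96,880 (under)
March 2021–May 2021: $20,480 + $54,730 + $14,530 = $89,740 (under)
April 2021–June 2021: $54,730 + $14,530 + $5,270 = $74,530 (under)
May 2021–July 2021: $14,530 + $5,270 + $28,740 = $48,540 (under)
June 2021–August 2021: $5,270 + $28,740 + $59,750 = $93,760 (under)
July 2021–September 2021: $28,740 + $59,750 + $35,110 = $123,600 (over)
August 2021–October 2021: $59,750 + $35,110 + $1,140 = $96,000 (under)
September 2021–November 2021: $35,110 + $1,140 + $1,130 = $37,380 (under)
October 2021–December 2021: $1,140 + $1,130 + $119,810 = $122,080 (under)
At least one window exceeds $123,000.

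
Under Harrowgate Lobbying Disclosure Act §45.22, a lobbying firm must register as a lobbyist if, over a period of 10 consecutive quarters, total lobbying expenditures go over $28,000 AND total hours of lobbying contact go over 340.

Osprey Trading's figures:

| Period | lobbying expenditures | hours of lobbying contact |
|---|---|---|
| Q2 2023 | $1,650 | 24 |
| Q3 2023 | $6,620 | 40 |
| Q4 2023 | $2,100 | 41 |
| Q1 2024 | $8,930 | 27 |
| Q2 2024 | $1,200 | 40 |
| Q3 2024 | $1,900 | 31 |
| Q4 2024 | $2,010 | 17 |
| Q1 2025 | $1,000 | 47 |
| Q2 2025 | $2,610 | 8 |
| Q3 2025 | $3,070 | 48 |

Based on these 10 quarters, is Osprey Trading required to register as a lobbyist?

No

Total lobbying expenditures: $1,650 + $6,620 + $2,100 + $8,930 + $1,200 + $1,900 + $2,010 + $1,000 + $2,610 + $3,070 = $31,090 (> $28,000).
Total hours of lobbying contact: 24 + 40 + 41 + 27 + 40 + 31 + 17 + 47 + 8 + 48 = 323 (≤ 340).
The test is 'and': the rule requires both, and at least one is not exceeded.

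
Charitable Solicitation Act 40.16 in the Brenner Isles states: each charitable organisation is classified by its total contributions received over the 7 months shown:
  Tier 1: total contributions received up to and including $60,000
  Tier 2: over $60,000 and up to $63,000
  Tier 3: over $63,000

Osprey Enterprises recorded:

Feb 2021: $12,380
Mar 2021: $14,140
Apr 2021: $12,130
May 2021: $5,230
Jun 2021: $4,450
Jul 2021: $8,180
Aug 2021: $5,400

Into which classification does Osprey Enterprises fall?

Tier 2

Total contributions received: $12,380 + $14,140 + $12,130 + $5,230 + $4,450 + $8,180 + $5,400 = $61,910.
$60,000 < $61,910 ≤ $63,000, so Tier 2 applies.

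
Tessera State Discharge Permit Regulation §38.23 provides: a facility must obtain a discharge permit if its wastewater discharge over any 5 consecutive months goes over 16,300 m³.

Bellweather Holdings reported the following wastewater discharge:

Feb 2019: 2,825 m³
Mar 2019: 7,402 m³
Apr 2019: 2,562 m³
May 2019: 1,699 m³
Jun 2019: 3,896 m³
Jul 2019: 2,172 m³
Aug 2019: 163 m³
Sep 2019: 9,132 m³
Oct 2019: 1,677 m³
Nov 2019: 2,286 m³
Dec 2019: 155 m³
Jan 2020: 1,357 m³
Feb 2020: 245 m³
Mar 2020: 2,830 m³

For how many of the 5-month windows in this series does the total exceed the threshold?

4

Feb 2019–Jun 2019: 2,825 m³ + 7,402 m³ + 2,562 m³ + 1,699 m³ + 3,896 m³ = 18,384 m³ (over)
Mar 2019–Jul 2019: 7,402 m³ + 2,562 m³ + 1,699 m³ + 3,896 m³ + 2,172 m³ = 17,731 m³ (over)
Apr 2019–Aug 2019: 2,562 m³ + 1,699 m³ + 3,896 m³ + 2,172 m³ + 163 m³ = 10,492 m³ (under)
May 2019–Sep 2019: 1,699 m³ + 3,896 m³ + 2,172 m³ + 163 m³ + 9,132 m³ = 17,062 m³ (over)
Jun 2019–Oct 2019: 3,896 m³ + 2,172 m³ + 163 m³ + 9,132 m³ + 1,677 m³ = 17,040 m³ (over)
Jul 2019–Nov 2019: 2,172 m³ + 163 m³ + 9,132 m³ + 1,677 m³ + 2,286 m³ = 15,430 m³ (under)
Aug 2019–Dec 2019: 163 m³ + 9,132 m³ + 1,677 m³ + 2,286 m³ + 155 m³ = 13,413 m³ (under)
Sep 2019–Jan 2020: 9,132 m³ + 1,677 m³ + 2,286 m³ + 155 m³ + 1,357 m³ = 14,607 m³ (under)
Oct 2019–Feb 2020: 1,677 m³ + 2,286 m³ + 155 m³ + 1,357 m³ + 245 m³ = 5,720 m³ (under)
Nov 2019–Mar 2020: 2,286 m³ + 155 m³ + 1,357 m³ + 245 m³ + 2,830 m³ = 6,873 m³ (under)
4 windows exceed the threshold.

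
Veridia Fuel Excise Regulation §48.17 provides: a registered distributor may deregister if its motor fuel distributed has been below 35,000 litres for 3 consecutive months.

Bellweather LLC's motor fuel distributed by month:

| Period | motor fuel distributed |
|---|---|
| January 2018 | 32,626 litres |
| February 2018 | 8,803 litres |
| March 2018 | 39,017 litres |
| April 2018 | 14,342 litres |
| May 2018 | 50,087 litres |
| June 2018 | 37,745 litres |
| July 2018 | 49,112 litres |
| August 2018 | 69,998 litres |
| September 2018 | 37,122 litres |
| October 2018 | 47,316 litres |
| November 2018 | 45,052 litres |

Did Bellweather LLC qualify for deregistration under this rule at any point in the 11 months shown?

No

Months below 35,000 litres: January 2018, February 2018, April 2018.
Longest run of consecutive months below the threshold: 2.
2 < 3, so Bellweather LLC never became eligible.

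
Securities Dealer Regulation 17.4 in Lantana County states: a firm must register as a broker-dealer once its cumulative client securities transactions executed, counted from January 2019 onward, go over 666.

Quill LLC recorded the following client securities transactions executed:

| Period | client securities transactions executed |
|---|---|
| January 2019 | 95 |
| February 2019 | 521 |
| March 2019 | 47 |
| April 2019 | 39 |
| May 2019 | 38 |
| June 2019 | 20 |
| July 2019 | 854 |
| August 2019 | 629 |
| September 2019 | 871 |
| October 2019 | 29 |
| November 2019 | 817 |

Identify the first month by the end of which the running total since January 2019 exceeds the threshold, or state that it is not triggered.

Through January 2019: 95
Through February 2019: 616
Through March 2019: 663
Through April 2019: 702 ← exceeds threshold

April 2019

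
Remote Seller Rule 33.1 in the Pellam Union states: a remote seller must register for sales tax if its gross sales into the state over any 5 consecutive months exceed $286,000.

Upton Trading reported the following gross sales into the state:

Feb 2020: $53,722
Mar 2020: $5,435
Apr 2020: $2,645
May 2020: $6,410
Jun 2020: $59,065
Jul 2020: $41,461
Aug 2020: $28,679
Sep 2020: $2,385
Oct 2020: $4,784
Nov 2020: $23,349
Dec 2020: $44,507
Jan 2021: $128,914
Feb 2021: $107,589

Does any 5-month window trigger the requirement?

Yes

Feb 2020–Jun 2020: $53,722 + $5,435 + $2,645 + $6,410 + $59,065 = $127,277 (under)
Mar 2020–Jul 2020: $5,435 + $2,645 + $6,410 + $59,065 + $41,461 = $115,016 (under)
Apr 2020–Aug 2020: $2,645 + $6,410 + $59,065 + $41,461 + $28,679 = $138,260 (under)
May 2020–Sep 2020: $6,410 + $59,065 + $41,461 + $28,679 + $2,385 = $138,000 (under)
Jun 2020–Oct 2020: $59,065 + $41,461 + $28,679 + $2,385 + $4,784 = $136,374 (under)
Jul 2020–Nov 2020: $41,461 + $28,679 + $2,385 + $4,784 + $23,349 = $100,658 (under)
Aug 2020–Dec 2020: $28,679 + $2,385 + $4,784 + $23,349 + $44,507 = $103,704 (under)
Sep 2020–Jan 2021: $2,385 + $4,784 + $23,349 + $44,507 + $128,914 = $203,939 (under)
Oct 2020–Feb 2021: $4,784 + $23,349 + $44,507 + $128,914 + $107,589 = $309,143 (over)
At least one window exceeds $286,000.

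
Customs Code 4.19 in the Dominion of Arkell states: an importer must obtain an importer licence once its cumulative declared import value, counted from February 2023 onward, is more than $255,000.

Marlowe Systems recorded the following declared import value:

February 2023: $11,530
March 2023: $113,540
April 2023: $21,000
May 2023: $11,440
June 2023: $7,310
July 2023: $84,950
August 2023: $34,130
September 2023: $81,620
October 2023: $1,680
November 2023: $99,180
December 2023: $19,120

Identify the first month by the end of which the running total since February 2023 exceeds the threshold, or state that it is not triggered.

Through February 2023: $11,530
Through March 2023: $125,070
Through April 2023: $146,070
Through May 2023: $157,510
Through June 2023: $164,820
Through July 2023: $249,770
Through August 2023: $283,900 ← exceeds threshold

August 2023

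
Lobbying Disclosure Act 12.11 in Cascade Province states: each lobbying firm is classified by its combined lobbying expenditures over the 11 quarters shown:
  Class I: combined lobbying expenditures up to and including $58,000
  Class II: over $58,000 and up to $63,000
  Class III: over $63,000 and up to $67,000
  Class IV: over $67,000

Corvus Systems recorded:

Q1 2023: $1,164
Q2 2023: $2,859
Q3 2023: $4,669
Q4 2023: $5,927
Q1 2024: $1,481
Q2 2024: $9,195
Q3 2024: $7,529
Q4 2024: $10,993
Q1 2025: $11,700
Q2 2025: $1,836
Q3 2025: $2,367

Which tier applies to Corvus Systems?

Class II

Combined lobbying expenditures: $1,164 + $2,859 + $4,669 + $5,927 + $1,481 + $9,195 + $7,529 + $10,993 + $11,700 + $1,836 + $2,367 = $59,720.
$58,000 < $59,720 ≤ $63,000, so Class II applies.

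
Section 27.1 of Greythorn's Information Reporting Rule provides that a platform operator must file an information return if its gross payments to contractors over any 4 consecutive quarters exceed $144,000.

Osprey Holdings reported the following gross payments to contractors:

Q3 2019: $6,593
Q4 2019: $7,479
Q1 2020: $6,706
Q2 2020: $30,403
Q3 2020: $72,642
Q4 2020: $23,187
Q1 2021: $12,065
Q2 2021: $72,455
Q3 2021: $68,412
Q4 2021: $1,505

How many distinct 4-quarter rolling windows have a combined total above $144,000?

Q3 2019–Q2 2020: $6,593 + $7,479 + $6,706 + $30,403 = $51,181 (under)
Q4 2019–Q3 2020: $7,479 + $6,706 + $30,403 + $72,642 = $117,230 (under)
Q1 2020–Q4 2020: $6,706 + $30,403 + $72,642 + $23,187 = $132,938 (under)
Q2 2020–Q1 2021: $30,403 + $72,642 + $23,187 + $12,065 = $138,297 (under)
Q3 2020–Q2 2021: $72,642 + $23,187 + $12,065 + $72,455 = $180,349 (over)
Q4 2020–Q3 2021: $23,187 + $12,065 + $72,455 + $68,412 = $176,119 (over)
Q1 2021–Q4 2021: $12,065 + $72,455 + $68,412 + $1,505 = $154,437 (over)
3 windows exceed the threshold.

3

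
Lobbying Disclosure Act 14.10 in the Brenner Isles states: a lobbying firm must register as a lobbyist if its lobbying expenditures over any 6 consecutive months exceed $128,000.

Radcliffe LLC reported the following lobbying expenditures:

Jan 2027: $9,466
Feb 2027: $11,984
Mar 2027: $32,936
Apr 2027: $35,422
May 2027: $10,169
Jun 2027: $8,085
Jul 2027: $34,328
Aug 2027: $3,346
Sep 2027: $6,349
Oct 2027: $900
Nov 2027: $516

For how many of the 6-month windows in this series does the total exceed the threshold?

1

Jan 2027–Jun 2027: $9,466 + $11,984 + $32,936 + $35,422 + $10,169 + $8,085 = $108,062 (under)
Feb 2027–Jul 2027: $11,984 + $32,936 + $35,422 + $10,169 + $8,085 + $34,328 = $132,924 (over)
Mar 2027–Aug 2027: $32,936 + $35,422 + $10,169 + $8,085 + $34,328 + $3,346 = $124,286 (under)
Apr 2027–Sep 2027: $35,422 + $10,169 + $8,085 + $34,328 + $3,346 + $6,349 = $97,699 (under)
May 2027–Oct 2027: $10,169 + $8,085 + $34,328 + $3,346 + $6,349 + $900 = $63,177 (under)
Jun 2027–Nov 2027: $8,085 + $34,328 + $3,346 + $6,349 + $900 + $516 = $53,524 (under)
1 window exceeds the threshold.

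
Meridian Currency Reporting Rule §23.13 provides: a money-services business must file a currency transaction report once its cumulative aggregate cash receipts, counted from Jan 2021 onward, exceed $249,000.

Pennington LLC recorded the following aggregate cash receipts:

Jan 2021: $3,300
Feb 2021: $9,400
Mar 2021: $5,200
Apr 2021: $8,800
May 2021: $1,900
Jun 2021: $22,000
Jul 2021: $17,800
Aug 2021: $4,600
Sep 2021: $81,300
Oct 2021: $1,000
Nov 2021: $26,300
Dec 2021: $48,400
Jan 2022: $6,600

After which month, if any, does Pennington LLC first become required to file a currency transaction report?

Through Jan 2021: $3,300
Through Feb 2021: $12,700
Through Mar 2021: $17,900
Through Apr 2021: $26,700
Through May 2021: $28,600
Through Jun 2021: $50,600
Through Jul 2021: $68,400
Through Aug 2021: $73,000
Through Sep 2021: $154,300
Through Oct 2021: $155,300
Through Nov 2021: $181,600
Through Dec 2021: $230,000
Through Jan 2022: $236,600
Final cumulative total $236,600 ≤ $249,000; the threshold is never exceeded.

Not triggered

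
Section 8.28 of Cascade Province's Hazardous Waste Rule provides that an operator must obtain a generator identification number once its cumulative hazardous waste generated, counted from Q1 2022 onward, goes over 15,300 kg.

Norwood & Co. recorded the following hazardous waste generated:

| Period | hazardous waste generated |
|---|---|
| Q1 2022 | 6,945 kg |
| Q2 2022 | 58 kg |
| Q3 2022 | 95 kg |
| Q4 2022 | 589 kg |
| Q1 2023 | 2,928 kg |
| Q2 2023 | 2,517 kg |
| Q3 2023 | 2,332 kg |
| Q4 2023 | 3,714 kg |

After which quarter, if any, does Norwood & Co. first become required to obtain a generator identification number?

Q3 2023

Through Q1 2022: 6,945 kg
Through Q2 2022: 7,003 kg
Through Q3 2022: 7,098 kg
Through Q4 2022: 7,687 kg
Through Q1 2023: 10,615 kg
Through Q2 2023: 13,132 kg
Through Q3 2023: 15,464 kg ← exceeds threshold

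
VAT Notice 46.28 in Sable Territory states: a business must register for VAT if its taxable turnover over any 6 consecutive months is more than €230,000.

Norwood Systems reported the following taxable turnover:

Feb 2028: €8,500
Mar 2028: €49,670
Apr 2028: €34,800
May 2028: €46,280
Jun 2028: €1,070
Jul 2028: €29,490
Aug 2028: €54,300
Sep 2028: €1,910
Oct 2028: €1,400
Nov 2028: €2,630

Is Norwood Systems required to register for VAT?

No

Feb 2028–Jul 2028: €8,500 + €49,670 + €34,800 + €46,280 + €1,070 + €29,490 = €169,810 (under)
Mar 2028–Aug 2028: €49,670 + €34,800 + €46,280 + €1,070 + €29,490 + €54,300 = €215,610 (under)
Apr 2028–Sep 2028: €34,800 + €46,280 + €1,070 + €29,490 + €54,300 + €1,910 = €167,850 (under)
May 2028–Oct 2028: €46,280 + €1,070 + €29,490 + €54,300 + €1,910 + €1,400 = €134,450 (under)
Jun 2028–Nov 2028: €1,070 + €29,490 + €54,300 + €1,910 + €1,400 + €2,630 = €90,800 (under)
No window exceeds €230,000.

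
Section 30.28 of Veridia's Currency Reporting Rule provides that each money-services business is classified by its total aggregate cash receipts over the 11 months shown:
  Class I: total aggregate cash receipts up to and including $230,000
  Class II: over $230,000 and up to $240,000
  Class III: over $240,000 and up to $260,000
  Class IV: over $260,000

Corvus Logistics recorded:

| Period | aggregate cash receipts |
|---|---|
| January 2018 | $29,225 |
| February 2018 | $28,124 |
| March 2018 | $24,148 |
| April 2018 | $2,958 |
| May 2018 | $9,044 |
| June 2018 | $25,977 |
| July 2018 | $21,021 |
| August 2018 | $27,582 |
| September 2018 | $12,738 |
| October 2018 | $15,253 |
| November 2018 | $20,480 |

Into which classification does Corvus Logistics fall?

Class I

Total aggregate cash receipts: $29,225 + $28,124 + $24,148 + $2,958 + $9,044 + $25,977 + $21,021 + $27,582 + $12,738 + $15,253 + $20,480 = $216,550.
$216,550 ≤ $230,000, so Class I applies.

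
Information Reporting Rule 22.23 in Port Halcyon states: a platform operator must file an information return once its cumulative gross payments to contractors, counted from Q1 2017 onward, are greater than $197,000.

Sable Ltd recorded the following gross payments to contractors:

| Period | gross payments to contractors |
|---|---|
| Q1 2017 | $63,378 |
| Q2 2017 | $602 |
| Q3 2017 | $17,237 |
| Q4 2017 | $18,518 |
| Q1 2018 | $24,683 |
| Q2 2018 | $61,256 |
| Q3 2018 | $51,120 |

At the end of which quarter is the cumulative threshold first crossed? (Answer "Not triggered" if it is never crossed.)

Q3 2018

Through Q1 2017: $63,378
Through Q2 2017: $63,980
Through Q3 2017: $81,217
Through Q4 2017: $99,735
Through Q1 2018: $124,418
Through Q2 2018: $185,674
Through Q3 2018: $236,794 ← exceeds threshold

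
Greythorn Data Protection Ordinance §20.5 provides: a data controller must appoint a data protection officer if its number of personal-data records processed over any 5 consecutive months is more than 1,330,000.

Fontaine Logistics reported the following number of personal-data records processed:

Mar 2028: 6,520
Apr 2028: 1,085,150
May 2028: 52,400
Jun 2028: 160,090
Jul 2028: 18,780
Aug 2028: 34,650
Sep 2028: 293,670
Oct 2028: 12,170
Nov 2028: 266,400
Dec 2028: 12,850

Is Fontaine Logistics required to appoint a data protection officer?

Yes

Mar 2028–Jul 2028: 6,520 + 1,085,150 + 52,400 + 160,090 + 18,780 = 1,322,940 (under)
Apr 2028–Aug 2028: 1,085,150 + 52,400 + 160,090 + 18,780 + 34,650 = 1,351,070 (over)
May 2028–Sep 2028: 52,400 + 160,090 + 18,780 + 34,650 + 293,670 = 559,590 (under)
Jun 2028–Oct 2028: 160,090 + 18,780 + 34,650 + 293,670 + 12,170 = 519,360 (under)
Jul 2028–Nov 2028: 18,780 + 34,650 + 293,670 + 12,170 + 266,400 = 625,670 (under)
Aug 2028–Dec 2028: 34,650 + 293,670 + 12,170 + 266,400 + 12,850 = 619,740 (under)
At least one window exceeds 1,330,000.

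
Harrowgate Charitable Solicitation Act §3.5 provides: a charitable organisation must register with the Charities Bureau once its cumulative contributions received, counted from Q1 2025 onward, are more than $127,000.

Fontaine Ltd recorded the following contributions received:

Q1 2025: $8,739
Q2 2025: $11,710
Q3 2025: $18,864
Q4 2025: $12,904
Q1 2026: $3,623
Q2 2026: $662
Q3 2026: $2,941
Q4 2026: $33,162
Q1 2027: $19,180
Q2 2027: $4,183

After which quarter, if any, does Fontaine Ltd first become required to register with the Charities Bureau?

Through Q1 2025: $8,739
Through Q2 2025: $20,449
Through Q3 2025: $39,313
Through Q4 2025: $52,217
Through Q1 2026: $55,840
Through Q2 2026: $56,502
Through Q3 2026: $59,443
Through Q4 2026: $92,605
Through Q1 2027: $111,785
Through Q2 2027: $115,968
Final cumulative total $115,968 ≤ $127,000; the threshold is never exceeded.

Not triggered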